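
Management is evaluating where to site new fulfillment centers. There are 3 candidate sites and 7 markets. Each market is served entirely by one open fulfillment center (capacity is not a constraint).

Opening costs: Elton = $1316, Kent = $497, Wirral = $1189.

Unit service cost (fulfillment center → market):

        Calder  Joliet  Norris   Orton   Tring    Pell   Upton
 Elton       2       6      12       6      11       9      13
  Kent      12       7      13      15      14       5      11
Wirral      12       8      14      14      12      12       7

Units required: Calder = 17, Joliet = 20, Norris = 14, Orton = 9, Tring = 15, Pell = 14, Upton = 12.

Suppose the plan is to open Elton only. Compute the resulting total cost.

Total cost: 2139

Each market is assigned to its cheapest site among the open ones.
{Elton}: Calder→Elton 2·17=34, Joliet→Elton 6·20=120, Norris→Elton 12·14=168, Orton→Elton 6·9=54, Tring→Elton 11·15=165, Pell→Elton 9·14=126, Upton→Elton 13·12=156. Service 823; fixed 1316; total 2139.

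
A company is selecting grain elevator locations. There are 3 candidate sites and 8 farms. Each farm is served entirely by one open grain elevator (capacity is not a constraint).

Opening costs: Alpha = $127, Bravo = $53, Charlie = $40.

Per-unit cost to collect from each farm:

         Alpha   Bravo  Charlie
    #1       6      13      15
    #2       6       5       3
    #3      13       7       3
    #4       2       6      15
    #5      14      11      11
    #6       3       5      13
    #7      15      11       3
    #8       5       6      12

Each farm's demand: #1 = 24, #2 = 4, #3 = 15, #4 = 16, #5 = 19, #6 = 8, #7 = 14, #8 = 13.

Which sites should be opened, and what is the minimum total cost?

For any fixed open set, each farm goes to its cheapest open site; total = fixed + service.
{Alpha, Charlie}: #1→Alpha 6·24=144, #2→Charlie 3·4=12, #3→Charlie 3·15=45, #4→Alpha 2·16=32, #5→Charlie 11·19=209, #6→Alpha 3·8=24, #7→Charlie 3·14=42, #8→Alpha 5·13=65. Service 573; fixed 167; total 740.
{Alpha, Bravo, Charlie}: #1→Alpha 6·24=144, #2→Charlie 3·4=12, #3→Charlie 3·15=45, #4→Alpha 2·16=32, #5→Bravo 11·19=209, #6→Alpha 3·8=24, #7→Charlie 3·14=42, #8→Alpha 5·13=65. Service 573; fixed 220; total 793.
{Bravo, Charlie}: #1→Bravo 13·24=312, #2→Charlie 3·4=12, #3→Charlie 3·15=45, #4→Bravo 6·16=96, #5→Bravo 11·19=209, #6→Bravo 5·8=40, #7→Charlie 3·14=42, #8→Bravo 6·13=78. Service 834; fixed 93; total 927.
{Charlie}: #1→Charlie 15·24=360, #2→Charlie 3·4=12, #3→Charlie 3·15=45, #4→Charlie 15·16=240, #5→Charlie 11·19=209, #6→Charlie 13·8=104, #7→Charlie 3·14=42, #8→Charlie 12·13=156. Service 1168; fixed 40; total 1208.
No other subset beats 740.

Open Alpha and Charlie; minimum total cost 740.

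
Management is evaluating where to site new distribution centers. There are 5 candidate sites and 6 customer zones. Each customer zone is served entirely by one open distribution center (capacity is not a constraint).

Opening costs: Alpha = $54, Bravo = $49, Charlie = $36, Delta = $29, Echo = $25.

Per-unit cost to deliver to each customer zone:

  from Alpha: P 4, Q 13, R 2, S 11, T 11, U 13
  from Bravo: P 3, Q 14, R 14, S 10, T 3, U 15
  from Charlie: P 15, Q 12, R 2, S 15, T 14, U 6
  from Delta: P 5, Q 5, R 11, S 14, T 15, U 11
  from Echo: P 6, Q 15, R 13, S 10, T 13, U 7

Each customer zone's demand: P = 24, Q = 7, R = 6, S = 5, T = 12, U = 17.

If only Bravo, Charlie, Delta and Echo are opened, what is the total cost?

Each customer zone is assigned to its cheapest site among the open ones.
{Bravo, Charlie, Delta, Echo}: P→Bravo 3·24=72, Q→Delta 5·7=35, R→Charlie 2·6=12, S→Bravo 10·5=50, T→Bravo 3·12=36, U→Charlie 6·17=102. Service 307; fixed 139; total 446.

Total cost: 446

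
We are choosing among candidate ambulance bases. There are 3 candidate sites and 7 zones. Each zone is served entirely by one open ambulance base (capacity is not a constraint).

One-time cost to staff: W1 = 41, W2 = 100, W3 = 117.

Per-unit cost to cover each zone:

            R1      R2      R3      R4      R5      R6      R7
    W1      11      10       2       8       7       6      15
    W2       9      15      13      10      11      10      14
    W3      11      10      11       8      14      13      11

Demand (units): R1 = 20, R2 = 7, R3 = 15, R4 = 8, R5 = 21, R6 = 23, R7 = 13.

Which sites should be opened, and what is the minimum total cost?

Open W1 only; minimum total cost 905.

For any fixed open set, each zone goes to its cheapest open site; total = fixed + service.
{W1}: R1→W1 11·20=220, R2→W1 10·7=70, R3→W1 2·15=30, R4→W1 8·8=64, R5→W1 7·21=147, R6→W1 6·23=138, R7→W1 15·13=195. Service 864; fixed 41; total 905.
{W1, W2}: R1→W2 9·20=180, R2→W1 10·7=70, R3→W1 2·15=30, R4→W1 8·8=64, R5→W1 7·21=147, R6→W1 6·23=138, R7→W2 14·13=182. Service 811; fixed 141; total 952.
{W1, W3}: service 812 + fixed 158 = 970
{W1, W2, W3}: service 772 + fixed 258 = 1030
(All 7 nonempty subsets were checked; W1 only is lowest.)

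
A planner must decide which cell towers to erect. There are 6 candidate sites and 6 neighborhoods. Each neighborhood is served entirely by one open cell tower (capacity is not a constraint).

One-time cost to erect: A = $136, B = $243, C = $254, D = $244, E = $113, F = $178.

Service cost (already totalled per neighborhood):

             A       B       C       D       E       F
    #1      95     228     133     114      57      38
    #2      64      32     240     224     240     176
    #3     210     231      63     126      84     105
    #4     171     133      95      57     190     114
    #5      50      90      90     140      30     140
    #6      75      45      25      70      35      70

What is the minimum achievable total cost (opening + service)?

Minimum total cost: 690

For any fixed open set, each neighborhood goes to its cheapest open site; total = fixed + service.
{A, E}: #1→E 57, #2→A 64, #3→E 84, #4→A 171, #5→E 30, #6→E 35. Service 441; fixed 249; total 690.
{B, E}: #1→E 57, #2→B 32, #3→E 84, #4→B 133, #5→E 30, #6→E 35. Service 371; fixed 356; total 727.
{E}: #1→E 57, #2→E 240, #3→E 84, #4→E 190, #5→E 30, #6→E 35. Service 636; fixed 113; total 749.
{A, B, C, D, E, F}: #1→F 38, #2→B 32, #3→C 63, #4→D 57, #5→E 30, #6→C 25. Service 245; fixed 1168; total 1413.
No other subset beats 690.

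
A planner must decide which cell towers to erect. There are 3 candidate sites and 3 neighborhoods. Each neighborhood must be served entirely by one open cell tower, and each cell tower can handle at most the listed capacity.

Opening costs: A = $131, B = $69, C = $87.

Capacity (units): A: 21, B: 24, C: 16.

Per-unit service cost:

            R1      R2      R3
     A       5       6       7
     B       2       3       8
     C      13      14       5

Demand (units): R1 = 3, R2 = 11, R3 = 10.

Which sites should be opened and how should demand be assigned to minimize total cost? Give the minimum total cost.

Open {B}: R1→B 2·3=6, R2→B 3·11=33, R3→B 8·10=80.
Loads: B carries 24/24. Service 119; fixed 69; total 188.
Next best feasible plan costs 245.

Minimum total cost: 188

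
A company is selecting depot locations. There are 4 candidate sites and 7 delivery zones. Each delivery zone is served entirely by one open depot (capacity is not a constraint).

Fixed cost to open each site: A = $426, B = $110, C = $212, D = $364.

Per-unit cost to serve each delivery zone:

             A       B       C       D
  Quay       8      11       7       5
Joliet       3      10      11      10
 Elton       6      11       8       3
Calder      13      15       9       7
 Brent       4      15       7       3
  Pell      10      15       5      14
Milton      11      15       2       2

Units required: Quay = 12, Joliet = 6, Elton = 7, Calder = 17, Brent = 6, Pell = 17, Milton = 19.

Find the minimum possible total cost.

Minimum total cost: 736

For any fixed open set, each delivery zone goes to its cheapest open site; total = fixed + service.
{C}: Quay→C 7·12=84, Joliet→C 11·6=66, Elton→C 8·7=56, Calder→C 9·17=153, Brent→C 7·6=42, Pell→C 5·17=85, Milton→C 2·19=38. Service 524; fixed 212; total 736.
{B, C}: service 518 + fixed 322 = 840
{D}: Quay→D 5·12=60, Joliet→D 10·6=60, Elton→D 3·7=21, Calder→D 7·17=119, Brent→D 3·6=18, Pell→D 14·17=238, Milton→D 2·19=38. Service 554; fixed 364; total 918.
{A, B, C, D}: Quay→D 5·12=60, Joliet→A 3·6=18, Elton→D 3·7=21, Calder→D 7·17=119, Brent→D 3·6=18, Pell→C 5·17=85, Milton→C 2·19=38. Service 359; fixed 1112; total 1471.
No other subset beats 736.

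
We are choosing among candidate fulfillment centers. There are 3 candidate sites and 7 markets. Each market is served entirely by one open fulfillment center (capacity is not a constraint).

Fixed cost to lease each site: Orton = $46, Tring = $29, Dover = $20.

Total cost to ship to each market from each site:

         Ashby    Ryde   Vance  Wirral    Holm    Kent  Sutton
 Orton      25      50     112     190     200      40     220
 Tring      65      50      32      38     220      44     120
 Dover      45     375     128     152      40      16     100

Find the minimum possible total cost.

Minimum total cost: 370

For any fixed open set, each market goes to its cheapest open site; total = fixed + service.
{Tring, Dover}: Ashby→Dover 45, Ryde→Tring 50, Vance→Tring 32, Wirral→Tring 38, Holm→Dover 40, Kent→Dover 16, Sutton→Dover 100. Service 321; fixed 49; total 370.
{Orton, Tring, Dover}: service 301 + fixed 95 = 396
{Orton, Dover}: service 495 + fixed 66 = 561
{Dover}: Ashby→Dover 45, Ryde→Dover 375, Vance→Dover 128, Wirral→Dover 152, Holm→Dover 40, Kent→Dover 16, Sutton→Dover 100. Service 856; fixed 20; total 876.
No other subset beats 370.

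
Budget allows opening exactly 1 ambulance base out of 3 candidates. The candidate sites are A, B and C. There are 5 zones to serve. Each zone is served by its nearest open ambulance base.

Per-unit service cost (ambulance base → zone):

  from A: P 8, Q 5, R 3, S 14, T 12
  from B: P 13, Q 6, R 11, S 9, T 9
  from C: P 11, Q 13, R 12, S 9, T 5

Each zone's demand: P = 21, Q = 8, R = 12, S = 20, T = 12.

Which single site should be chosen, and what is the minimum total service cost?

With exactly 1 open, each zone uses its cheapest among the chosen.
{A}: P→A 8·21=168, Q→A 5·8=40, R→A 3·12=36, S→A 14·20=280, T→A 12·12=144. Service cost 668.
{C}: service cost 719
{B}: service cost 741
Among all 3 size-1 choices, {A} is lowest.

Choose A only; total service cost 668.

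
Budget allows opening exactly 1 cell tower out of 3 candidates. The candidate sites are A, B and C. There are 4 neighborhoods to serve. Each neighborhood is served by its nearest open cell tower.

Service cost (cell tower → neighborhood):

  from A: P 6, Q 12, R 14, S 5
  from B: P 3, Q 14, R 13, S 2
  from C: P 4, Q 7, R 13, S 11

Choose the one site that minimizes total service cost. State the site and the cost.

With exactly 1 open, each neighborhood uses its cheapest among the chosen.
{B}: P→B 3, Q→B 14, R→B 13, S→B 2. Service cost 32.
{C}: service cost 35
{A}: service cost 37
Among all 3 size-1 choices, {B} is lowest.

Choose B only; total service cost 32.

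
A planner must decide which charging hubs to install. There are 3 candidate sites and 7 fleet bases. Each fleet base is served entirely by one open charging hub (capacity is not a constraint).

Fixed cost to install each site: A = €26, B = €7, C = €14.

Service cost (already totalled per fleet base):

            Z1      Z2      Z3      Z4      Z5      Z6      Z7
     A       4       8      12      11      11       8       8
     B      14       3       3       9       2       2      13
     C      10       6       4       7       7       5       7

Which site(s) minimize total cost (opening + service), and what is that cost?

Open B only; minimum total cost 53.

For any fixed open set, each fleet base goes to its cheapest open site; total = fixed + service.
{B}: Z1→B 14, Z2→B 3, Z3→B 3, Z4→B 9, Z5→B 2, Z6→B 2, Z7→B 13. Service 46; fixed 7; total 53.
{B, C}: Z1→C 10, Z2→B 3, Z3→B 3, Z4→C 7, Z5→B 2, Z6→B 2, Z7→C 7. Service 34; fixed 21; total 55.
{C}: service 46 + fixed 14 = 60
{A, B, C}: service 28 + fixed 47 = 75
No other subset beats 53.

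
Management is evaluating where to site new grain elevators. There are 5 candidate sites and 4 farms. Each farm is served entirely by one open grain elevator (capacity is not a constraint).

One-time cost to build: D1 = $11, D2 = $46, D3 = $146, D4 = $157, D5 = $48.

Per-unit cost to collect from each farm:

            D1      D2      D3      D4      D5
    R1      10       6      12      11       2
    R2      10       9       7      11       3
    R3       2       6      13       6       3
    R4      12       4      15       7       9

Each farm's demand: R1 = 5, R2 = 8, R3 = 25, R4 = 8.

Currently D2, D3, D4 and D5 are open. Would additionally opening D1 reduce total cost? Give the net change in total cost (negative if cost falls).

Current service cost with {D2, D3, D4, D5}: 141.
Adding D1: each farm re-picks its cheapest; new service cost 116, saving 25.
Extra fixed cost: 11. Net change = 11 − 25 = -14.
(Totals: 538 → 524.)

Yes — net change −14 (cost falls by 14).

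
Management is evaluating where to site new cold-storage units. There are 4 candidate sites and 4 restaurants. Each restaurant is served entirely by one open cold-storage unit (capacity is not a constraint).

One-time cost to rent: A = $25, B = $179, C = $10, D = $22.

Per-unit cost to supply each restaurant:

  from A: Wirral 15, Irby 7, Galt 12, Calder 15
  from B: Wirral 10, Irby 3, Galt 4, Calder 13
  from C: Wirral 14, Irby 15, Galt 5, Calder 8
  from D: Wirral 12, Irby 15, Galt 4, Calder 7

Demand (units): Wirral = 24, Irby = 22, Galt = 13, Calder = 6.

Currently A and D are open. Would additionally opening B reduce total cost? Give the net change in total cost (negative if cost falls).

No — net change +43 (cost rises by 43).

Current service cost with {A, D}: 536.
Adding B: each restaurant re-picks its cheapest; new service cost 400, saving 136.
Extra fixed cost: 179. Net change = 179 − 136 = 43.
(Totals: 583 → 626.)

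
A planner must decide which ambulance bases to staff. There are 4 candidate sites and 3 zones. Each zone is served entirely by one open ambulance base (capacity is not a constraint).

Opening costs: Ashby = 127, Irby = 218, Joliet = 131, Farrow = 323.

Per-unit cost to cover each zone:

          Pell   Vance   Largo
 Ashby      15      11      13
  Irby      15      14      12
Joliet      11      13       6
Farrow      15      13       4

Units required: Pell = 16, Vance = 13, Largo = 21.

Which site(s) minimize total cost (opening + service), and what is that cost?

Open Joliet only; minimum total cost 602.

For any fixed open set, each zone goes to its cheapest open site; total = fixed + service.
{Joliet}: Pell→Joliet 11·16=176, Vance→Joliet 13·13=169, Largo→Joliet 6·21=126. Service 471; fixed 131; total 602.
{Ashby, Joliet}: Pell→Joliet 11·16=176, Vance→Ashby 11·13=143, Largo→Joliet 6·21=126. Service 445; fixed 258; total 703.
{Ashby}: service 656 + fixed 127 = 783
{Ashby, Irby, Joliet, Farrow}: service 403 + fixed 799 = 1202
No other subset beats 602.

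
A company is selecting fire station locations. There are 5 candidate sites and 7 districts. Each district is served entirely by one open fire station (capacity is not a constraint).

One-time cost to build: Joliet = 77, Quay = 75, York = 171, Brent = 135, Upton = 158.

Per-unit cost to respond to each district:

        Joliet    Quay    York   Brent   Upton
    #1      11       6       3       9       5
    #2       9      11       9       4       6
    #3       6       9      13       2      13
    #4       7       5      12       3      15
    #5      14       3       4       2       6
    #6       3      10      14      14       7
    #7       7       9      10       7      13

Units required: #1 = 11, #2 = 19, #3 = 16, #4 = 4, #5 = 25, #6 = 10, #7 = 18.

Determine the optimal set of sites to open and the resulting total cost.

For any fixed open set, each district goes to its cheapest open site; total = fixed + service.
{Joliet, Brent}: #1→Brent 9·11=99, #2→Brent 4·19=76, #3→Brent 2·16=32, #4→Brent 3·4=12, #5→Brent 2·25=50, #6→Joliet 3·10=30, #7→Joliet 7·18=126. Service 425; fixed 212; total 637.
{Brent}: service 535 + fixed 135 = 670
{Quay, Brent}: service 462 + fixed 210 = 672
{Joliet, Quay, York, Brent, Upton}: #1→York 3·11=33, #2→Brent 4·19=76, #3→Brent 2·16=32, #4→Brent 3·4=12, #5→Brent 2·25=50, #6→Joliet 3·10=30, #7→Joliet 7·18=126. Service 359; fixed 616; total 975.
No other subset beats 637.

Open Joliet and Brent; minimum total cost 637.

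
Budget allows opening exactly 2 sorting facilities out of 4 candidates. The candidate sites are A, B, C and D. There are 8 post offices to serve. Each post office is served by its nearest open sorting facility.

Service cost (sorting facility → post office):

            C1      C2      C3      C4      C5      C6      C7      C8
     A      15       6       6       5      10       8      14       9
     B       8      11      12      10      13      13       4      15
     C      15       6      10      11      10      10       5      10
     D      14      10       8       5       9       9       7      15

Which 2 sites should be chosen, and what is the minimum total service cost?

With exactly 2 open, each post office uses its cheapest among the chosen.
{A, B}: C1→B 8, C2→A 6, C3→A 6, C4→A 5, C5→A 10, C6→A 8, C7→B 4, C8→A 9. Service cost 56.
{A, C}: service cost 64
{A, D}: service cost 64
Among all 6 size-2 choices, {A, B} is lowest.

Choose A and B; total service cost 56.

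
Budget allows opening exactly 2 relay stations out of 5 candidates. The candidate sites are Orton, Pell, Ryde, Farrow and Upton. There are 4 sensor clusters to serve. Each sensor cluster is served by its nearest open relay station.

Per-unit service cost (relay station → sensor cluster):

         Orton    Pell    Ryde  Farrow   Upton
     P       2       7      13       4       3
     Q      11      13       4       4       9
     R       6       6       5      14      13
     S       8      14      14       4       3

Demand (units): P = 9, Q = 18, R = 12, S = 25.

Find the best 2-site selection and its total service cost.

With exactly 2 open, each sensor cluster uses its cheapest among the chosen.
{Ryde, Upton}: P→Upton 3·9=27, Q→Ryde 4·18=72, R→Ryde 5·12=60, S→Upton 3·25=75. Service cost 234.
{Orton, Farrow}: service cost 262
{Ryde, Farrow}: service cost 268
Among all 10 size-2 choices, {Ryde, Upton} is lowest.

Choose Ryde and Upton; total service cost 234.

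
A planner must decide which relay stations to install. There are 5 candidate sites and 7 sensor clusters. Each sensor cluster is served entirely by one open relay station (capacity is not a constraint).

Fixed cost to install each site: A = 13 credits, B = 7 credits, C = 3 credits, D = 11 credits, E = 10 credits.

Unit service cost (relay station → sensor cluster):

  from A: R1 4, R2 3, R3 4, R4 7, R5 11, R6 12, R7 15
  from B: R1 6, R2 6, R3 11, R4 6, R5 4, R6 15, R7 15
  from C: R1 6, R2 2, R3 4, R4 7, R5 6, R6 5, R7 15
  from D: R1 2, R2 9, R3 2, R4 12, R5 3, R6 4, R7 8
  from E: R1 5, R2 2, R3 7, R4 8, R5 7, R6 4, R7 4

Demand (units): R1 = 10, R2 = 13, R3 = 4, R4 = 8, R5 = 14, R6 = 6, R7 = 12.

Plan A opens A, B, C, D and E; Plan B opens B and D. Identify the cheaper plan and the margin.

Plan A is cheaper by 74.

Plan A: {A, B, C, D, E}: R1→D 2·10=20, R2→C 2·13=26, R3→D 2·4=8, R4→B 6·8=48, R5→D 3·14=42, R6→D 4·6=24, R7→E 4·12=48. Service 216; fixed 44; total 260.
Plan B: {B, D}: R1→D 2·10=20, R2→B 6·13=78, R3→D 2·4=8, R4→B 6·8=48, R5→D 3·14=42, R6→D 4·6=24, R7→D 8·12=96. Service 316; fixed 18; total 334.
Difference: |260 − 334| = 74.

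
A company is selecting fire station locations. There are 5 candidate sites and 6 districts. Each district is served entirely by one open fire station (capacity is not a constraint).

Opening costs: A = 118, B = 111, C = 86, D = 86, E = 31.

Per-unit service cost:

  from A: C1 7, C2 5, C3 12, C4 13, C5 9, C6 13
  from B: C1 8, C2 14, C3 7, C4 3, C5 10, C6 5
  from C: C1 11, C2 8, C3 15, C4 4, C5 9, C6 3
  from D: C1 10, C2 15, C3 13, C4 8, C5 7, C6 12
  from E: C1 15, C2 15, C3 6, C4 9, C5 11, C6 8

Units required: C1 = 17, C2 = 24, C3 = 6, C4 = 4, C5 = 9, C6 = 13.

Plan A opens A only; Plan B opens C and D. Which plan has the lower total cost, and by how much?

Plan A: {A}: C1→A 7·17=119, C2→A 5·24=120, C3→A 12·6=72, C4→A 13·4=52, C5→A 9·9=81, C6→A 13·13=169. Service 613; fixed 118; total 731.
Plan B: {C, D}: C1→D 10·17=170, C2→C 8·24=192, C3→D 13·6=78, C4→C 4·4=16, C5→D 7·9=63, C6→C 3·13=39. Service 558; fixed 172; total 730.
Difference: |731 − 730| = 1.

Plan B is cheaper by 1.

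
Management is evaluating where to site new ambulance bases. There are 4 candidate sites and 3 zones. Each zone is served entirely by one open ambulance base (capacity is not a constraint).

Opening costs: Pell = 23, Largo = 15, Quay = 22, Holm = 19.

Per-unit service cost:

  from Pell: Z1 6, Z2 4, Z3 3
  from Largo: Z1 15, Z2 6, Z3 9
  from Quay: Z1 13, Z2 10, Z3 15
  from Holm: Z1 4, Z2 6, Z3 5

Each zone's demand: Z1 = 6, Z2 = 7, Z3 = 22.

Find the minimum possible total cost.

Minimum total cost: 153

For any fixed open set, each zone goes to its cheapest open site; total = fixed + service.
{Pell}: Z1→Pell 6·6=36, Z2→Pell 4·7=28, Z3→Pell 3·22=66. Service 130; fixed 23; total 153.
{Pell, Holm}: service 118 + fixed 42 = 160
{Pell, Largo}: Z1→Pell 6·6=36, Z2→Pell 4·7=28, Z3→Pell 3·22=66. Service 130; fixed 38; total 168.
{Pell, Largo, Quay, Holm}: Z1→Holm 4·6=24, Z2→Pell 4·7=28, Z3→Pell 3·22=66. Service 118; fixed 79; total 197.
No other subset beats 153.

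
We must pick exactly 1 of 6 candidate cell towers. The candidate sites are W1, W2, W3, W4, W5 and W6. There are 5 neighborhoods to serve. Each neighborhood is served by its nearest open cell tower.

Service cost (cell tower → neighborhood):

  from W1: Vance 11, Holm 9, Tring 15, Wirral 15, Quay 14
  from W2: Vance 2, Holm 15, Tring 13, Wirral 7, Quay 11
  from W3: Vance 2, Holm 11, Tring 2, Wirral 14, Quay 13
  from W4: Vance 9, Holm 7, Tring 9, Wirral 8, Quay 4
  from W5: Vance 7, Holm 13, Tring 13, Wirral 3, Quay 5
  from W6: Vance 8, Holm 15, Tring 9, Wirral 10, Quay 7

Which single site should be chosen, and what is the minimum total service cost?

With exactly 1 open, each neighborhood uses its cheapest among the chosen.
{W4}: Vance→W4 9, Holm→W4 7, Tring→W4 9, Wirral→W4 8, Quay→W4 4. Service cost 37.
{W5}: service cost 41
{W3}: service cost 42
Among all 6 size-1 choices, {W4} is lowest.

Choose W4 only; total service cost 37.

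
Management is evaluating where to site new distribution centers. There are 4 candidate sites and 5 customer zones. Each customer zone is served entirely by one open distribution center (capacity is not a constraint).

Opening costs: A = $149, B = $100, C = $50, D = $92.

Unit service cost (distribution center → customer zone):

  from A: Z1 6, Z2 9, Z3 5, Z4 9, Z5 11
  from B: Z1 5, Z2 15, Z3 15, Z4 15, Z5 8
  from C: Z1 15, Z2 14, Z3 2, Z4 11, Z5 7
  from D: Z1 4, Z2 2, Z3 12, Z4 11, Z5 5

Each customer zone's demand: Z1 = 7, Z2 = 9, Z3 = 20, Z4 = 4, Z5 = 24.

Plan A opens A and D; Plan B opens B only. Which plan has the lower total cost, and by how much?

Plan A: {A, D}: Z1→D 4·7=28, Z2→D 2·9=18, Z3→A 5·20=100, Z4→A 9·4=36, Z5→D 5·24=120. Service 302; fixed 241; total 543.
Plan B: {B}: Z1→B 5·7=35, Z2→B 15·9=135, Z3→B 15·20=300, Z4→B 15·4=60, Z5→B 8·24=192. Service 722; fixed 100; total 822.
Difference: |543 − 822| = 279.

Plan A is cheaper by 279.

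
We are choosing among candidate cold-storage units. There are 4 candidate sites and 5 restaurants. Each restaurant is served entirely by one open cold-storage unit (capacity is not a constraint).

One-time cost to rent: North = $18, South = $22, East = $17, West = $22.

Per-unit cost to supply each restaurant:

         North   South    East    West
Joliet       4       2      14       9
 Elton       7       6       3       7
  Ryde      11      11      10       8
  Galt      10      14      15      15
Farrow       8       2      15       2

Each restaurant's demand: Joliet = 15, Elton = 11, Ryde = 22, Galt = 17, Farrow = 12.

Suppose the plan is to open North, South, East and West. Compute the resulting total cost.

Each restaurant is assigned to its cheapest site among the open ones.
{North, South, East, West}: Joliet→South 2·15=30, Elton→East 3·11=33, Ryde→West 8·22=176, Galt→North 10·17=170, Farrow→South 2·12=24. Service 433; fixed 79; total 512.

Total cost: 512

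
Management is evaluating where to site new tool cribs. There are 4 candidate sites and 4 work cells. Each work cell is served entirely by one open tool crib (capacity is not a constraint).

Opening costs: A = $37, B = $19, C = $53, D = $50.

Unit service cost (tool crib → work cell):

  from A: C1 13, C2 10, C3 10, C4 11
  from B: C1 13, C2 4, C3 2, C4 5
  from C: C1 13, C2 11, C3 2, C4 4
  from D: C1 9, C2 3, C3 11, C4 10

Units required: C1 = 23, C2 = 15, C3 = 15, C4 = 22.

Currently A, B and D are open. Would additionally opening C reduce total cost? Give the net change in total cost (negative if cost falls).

Current service cost with {A, B, D}: 392.
Adding C: each work cell re-picks its cheapest; new service cost 370, saving 22.
Extra fixed cost: 53. Net change = 53 − 22 = 31.
(Totals: 498 → 529.)

No — net change +31 (cost rises by 31).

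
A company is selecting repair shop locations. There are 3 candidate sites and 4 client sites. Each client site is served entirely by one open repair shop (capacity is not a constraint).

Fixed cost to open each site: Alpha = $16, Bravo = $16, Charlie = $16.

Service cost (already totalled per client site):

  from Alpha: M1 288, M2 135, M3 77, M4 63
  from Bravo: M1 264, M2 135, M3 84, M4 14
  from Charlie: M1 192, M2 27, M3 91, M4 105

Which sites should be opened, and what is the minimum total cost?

For any fixed open set, each client site goes to its cheapest open site; total = fixed + service.
{Bravo, Charlie}: M1→Charlie 192, M2→Charlie 27, M3→Bravo 84, M4→Bravo 14. Service 317; fixed 32; total 349.
{Alpha, Bravo, Charlie}: service 310 + fixed 48 = 358
{Alpha, Charlie}: M1→Charlie 192, M2→Charlie 27, M3→Alpha 77, M4→Alpha 63. Service 359; fixed 32; total 391.
{Alpha}: M1→Alpha 288, M2→Alpha 135, M3→Alpha 77, M4→Alpha 63. Service 563; fixed 16; total 579.
No other subset beats 349.

Open Bravo and Charlie; minimum total cost 349.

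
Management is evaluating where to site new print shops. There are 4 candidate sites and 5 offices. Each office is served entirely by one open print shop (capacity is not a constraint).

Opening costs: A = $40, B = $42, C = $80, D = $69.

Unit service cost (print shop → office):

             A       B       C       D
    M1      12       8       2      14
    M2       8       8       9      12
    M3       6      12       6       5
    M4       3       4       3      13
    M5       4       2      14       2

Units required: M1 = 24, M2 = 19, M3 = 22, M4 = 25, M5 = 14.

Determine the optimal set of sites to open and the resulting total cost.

Open B and C; minimum total cost 557.

For any fixed open set, each office goes to its cheapest open site; total = fixed + service.
{B, C}: M1→C 2·24=48, M2→B 8·19=152, M3→C 6·22=132, M4→C 3·25=75, M5→B 2·14=28. Service 435; fixed 122; total 557.
{C, D}: service 432 + fixed 149 = 581
{A, C}: M1→C 2·24=48, M2→A 8·19=152, M3→A 6·22=132, M4→A 3·25=75, M5→A 4·14=56. Service 463; fixed 120; total 583.
{A, B, C, D}: service 413 + fixed 231 = 644
No other subset beats 557.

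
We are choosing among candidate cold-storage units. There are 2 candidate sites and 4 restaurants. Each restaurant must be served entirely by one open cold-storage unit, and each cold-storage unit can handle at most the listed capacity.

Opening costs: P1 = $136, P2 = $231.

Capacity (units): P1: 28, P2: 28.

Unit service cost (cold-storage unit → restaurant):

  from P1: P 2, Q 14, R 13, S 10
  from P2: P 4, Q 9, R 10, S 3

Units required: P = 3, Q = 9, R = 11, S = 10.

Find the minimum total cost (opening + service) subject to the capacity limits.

Minimum total cost: 627

Open {P1, P2}: P→P1 2·3=6, Q→P2 9·9=81, R→P1 13·11=143, S→P2 3·10=30.
Loads: P1 carries 14/28, P2 carries 19/28. Service 260; fixed 367; total 627.
Next best feasible plan costs 633.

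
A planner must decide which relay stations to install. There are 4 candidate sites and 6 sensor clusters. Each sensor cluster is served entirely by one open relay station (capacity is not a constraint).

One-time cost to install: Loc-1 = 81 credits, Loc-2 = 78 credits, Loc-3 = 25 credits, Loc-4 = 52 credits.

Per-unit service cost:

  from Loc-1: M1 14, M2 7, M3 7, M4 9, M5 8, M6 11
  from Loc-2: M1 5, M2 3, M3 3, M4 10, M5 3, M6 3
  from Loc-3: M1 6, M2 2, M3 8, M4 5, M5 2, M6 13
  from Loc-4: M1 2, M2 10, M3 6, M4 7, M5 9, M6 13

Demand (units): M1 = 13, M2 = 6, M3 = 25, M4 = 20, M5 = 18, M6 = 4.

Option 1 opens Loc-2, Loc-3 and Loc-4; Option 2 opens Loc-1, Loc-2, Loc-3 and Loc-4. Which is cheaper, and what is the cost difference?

Option 1 is cheaper by 81.

Option 1: {Loc-2, Loc-3, Loc-4}: M1→Loc-4 2·13=26, M2→Loc-3 2·6=12, M3→Loc-2 3·25=75, M4→Loc-3 5·20=100, M5→Loc-3 2·18=36, M6→Loc-2 3·4=12. Service 261; fixed 155; total 416.
Option 2: {Loc-1, Loc-2, Loc-3, Loc-4}: M1→Loc-4 2·13=26, M2→Loc-3 2·6=12, M3→Loc-2 3·25=75, M4→Loc-3 5·20=100, M5→Loc-3 2·18=36, M6→Loc-2 3·4=12. Service 261; fixed 236; total 497.
Difference: |416 − 497| = 81.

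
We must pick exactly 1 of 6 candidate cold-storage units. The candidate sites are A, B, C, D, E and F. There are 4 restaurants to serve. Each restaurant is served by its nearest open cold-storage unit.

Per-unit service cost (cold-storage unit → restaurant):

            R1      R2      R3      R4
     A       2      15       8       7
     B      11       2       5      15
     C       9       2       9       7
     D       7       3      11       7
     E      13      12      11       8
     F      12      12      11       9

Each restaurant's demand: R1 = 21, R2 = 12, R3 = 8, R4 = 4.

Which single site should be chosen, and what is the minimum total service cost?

Choose D only; total service cost 299.

With exactly 1 open, each restaurant uses its cheapest among the chosen.
{D}: R1→D 7·21=147, R2→D 3·12=36, R3→D 11·8=88, R4→D 7·4=28. Service cost 299.
{C}: service cost 313
{A}: service cost 314
Among all 6 size-1 choices, {D} is lowest.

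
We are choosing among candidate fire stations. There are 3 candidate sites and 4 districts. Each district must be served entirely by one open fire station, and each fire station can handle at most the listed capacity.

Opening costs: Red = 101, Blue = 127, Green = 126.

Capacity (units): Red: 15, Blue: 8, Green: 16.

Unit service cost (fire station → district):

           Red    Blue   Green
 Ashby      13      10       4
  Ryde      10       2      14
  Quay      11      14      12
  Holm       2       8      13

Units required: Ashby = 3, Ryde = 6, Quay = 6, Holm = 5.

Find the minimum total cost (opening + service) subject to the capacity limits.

Open {Red, Blue}: Ashby→Red 13·3=39, Ryde→Blue 2·6=12, Quay→Red 11·6=66, Holm→Red 2·5=10.
Loads: Red carries 14/15, Blue carries 6/8. Service 127; fixed 228; total 355.
Next best feasible plan costs 381.

Minimum total cost: 355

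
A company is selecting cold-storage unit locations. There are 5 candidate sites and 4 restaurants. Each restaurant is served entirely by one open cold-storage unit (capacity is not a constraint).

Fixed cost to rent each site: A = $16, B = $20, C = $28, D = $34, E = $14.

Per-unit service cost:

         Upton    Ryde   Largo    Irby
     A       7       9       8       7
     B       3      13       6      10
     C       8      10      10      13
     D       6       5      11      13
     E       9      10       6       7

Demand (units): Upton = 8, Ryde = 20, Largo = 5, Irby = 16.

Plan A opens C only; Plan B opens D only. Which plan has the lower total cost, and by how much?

Plan B is cheaper by 105.

Plan A: {C}: Upton→C 8·8=64, Ryde→C 10·20=200, Largo→C 10·5=50, Irby→C 13·16=208. Service 522; fixed 28; total 550.
Plan B: {D}: Upton→D 6·8=48, Ryde→D 5·20=100, Largo→D 11·5=55, Irby→D 13·16=208. Service 411; fixed 34; total 445.
Difference: |550 − 445| = 105.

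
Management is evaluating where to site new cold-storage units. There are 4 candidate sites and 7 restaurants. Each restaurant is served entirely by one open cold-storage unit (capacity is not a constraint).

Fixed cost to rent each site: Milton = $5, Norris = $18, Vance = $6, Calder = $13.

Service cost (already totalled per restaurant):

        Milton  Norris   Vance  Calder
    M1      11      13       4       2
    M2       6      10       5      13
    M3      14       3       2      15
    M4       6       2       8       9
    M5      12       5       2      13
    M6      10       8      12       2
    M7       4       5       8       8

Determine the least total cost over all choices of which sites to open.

For any fixed open set, each restaurant goes to its cheapest open site; total = fixed + service.
{Milton, Vance}: M1→Vance 4, M2→Vance 5, M3→Vance 2, M4→Milton 6, M5→Vance 2, M6→Milton 10, M7→Milton 4. Service 33; fixed 11; total 44.
{Milton, Vance, Calder}: M1→Calder 2, M2→Vance 5, M3→Vance 2, M4→Milton 6, M5→Vance 2, M6→Calder 2, M7→Milton 4. Service 23; fixed 24; total 47.
{Vance}: service 41 + fixed 6 = 47
{Milton, Norris, Vance, Calder}: service 19 + fixed 42 = 61
No other subset beats 44.

Minimum total cost: 44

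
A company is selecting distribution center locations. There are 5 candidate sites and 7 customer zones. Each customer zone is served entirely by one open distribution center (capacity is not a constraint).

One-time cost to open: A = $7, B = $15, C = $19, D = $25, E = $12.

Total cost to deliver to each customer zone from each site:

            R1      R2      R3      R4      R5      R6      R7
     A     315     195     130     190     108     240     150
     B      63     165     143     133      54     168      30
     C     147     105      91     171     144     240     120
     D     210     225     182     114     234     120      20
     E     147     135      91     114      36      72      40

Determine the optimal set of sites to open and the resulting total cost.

Open B, C and E; minimum total cost 557.

For any fixed open set, each customer zone goes to its cheapest open site; total = fixed + service.
{B, C, E}: R1→B 63, R2→C 105, R3→C 91, R4→E 114, R5→E 36, R6→E 72, R7→B 30. Service 511; fixed 46; total 557.
{A, B, C, E}: service 511 + fixed 53 = 564
{B, E}: R1→B 63, R2→E 135, R3→E 91, R4→E 114, R5→E 36, R6→E 72, R7→B 30. Service 541; fixed 27; total 568.
{A, B, C, D, E}: service 501 + fixed 78 = 579
No other subset beats 557.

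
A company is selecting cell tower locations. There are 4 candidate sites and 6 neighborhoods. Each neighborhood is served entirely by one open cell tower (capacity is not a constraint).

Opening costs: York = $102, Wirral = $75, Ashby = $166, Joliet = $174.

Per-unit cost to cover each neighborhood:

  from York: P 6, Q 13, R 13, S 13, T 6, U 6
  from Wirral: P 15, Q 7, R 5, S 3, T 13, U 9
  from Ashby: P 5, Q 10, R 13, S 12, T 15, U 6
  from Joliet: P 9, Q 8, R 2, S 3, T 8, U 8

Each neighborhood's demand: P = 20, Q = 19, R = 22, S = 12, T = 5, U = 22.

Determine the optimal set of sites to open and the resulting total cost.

For any fixed open set, each neighborhood goes to its cheapest open site; total = fixed + service.
{York, Wirral}: P→York 6·20=120, Q→Wirral 7·19=133, R→Wirral 5·22=110, S→Wirral 3·12=36, T→York 6·5=30, U→York 6·22=132. Service 561; fixed 177; total 738.
{York, Joliet}: P→York 6·20=120, Q→Joliet 8·19=152, R→Joliet 2·22=44, S→Joliet 3·12=36, T→York 6·5=30, U→York 6·22=132. Service 514; fixed 276; total 790.
{Joliet}: service 628 + fixed 174 = 802
{York, Wirral, Ashby, Joliet}: P→Ashby 5·20=100, Q→Wirral 7·19=133, R→Joliet 2·22=44, S→Wirral 3·12=36, T→York 6·5=30, U→York 6·22=132. Service 475; fixed 517; total 992.
(All 15 nonempty subsets were checked; York and Wirral is lowest.)

Open York and Wirral; minimum total cost 738.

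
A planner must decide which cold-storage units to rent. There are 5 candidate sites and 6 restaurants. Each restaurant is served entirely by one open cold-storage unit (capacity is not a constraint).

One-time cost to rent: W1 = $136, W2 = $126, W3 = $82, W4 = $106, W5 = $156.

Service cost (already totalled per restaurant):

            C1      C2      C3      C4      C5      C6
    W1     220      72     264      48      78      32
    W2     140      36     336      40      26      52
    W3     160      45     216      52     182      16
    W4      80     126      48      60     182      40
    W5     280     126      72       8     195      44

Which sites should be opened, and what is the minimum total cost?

Open W2 and W4; minimum total cost 502.

For any fixed open set, each restaurant goes to its cheapest open site; total = fixed + service.
{W2, W4}: C1→W4 80, C2→W2 36, C3→W4 48, C4→W2 40, C5→W2 26, C6→W4 40. Service 270; fixed 232; total 502.
{W2, W3, W4}: service 246 + fixed 314 = 560
{W1, W4}: service 358 + fixed 242 = 600
{W1, W2, W3, W4, W5}: service 214 + fixed 606 = 820
No other subset beats 502.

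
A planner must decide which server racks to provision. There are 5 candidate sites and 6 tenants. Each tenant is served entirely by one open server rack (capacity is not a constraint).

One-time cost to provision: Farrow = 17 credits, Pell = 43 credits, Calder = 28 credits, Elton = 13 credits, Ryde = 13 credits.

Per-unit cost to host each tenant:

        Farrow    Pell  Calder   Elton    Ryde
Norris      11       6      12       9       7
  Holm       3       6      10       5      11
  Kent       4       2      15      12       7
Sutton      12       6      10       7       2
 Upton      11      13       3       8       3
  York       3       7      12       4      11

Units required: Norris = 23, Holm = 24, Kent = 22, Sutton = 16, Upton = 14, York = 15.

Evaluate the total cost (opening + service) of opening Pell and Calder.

Total cost: 640

Each tenant is assigned to its cheapest site among the open ones.
{Pell, Calder}: Norris→Pell 6·23=138, Holm→Pell 6·24=144, Kent→Pell 2·22=44, Sutton→Pell 6·16=96, Upton→Calder 3·14=42, York→Pell 7·15=105. Service 569; fixed 71; total 640.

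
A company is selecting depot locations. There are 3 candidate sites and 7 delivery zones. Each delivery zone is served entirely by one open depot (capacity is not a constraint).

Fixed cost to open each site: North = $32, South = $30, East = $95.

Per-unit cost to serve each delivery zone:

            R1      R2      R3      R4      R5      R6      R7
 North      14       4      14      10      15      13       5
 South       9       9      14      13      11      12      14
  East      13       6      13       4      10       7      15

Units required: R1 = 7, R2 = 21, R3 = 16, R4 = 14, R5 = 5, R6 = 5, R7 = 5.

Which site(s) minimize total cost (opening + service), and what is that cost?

Open North and East; minimum total cost 676.

For any fixed open set, each delivery zone goes to its cheapest open site; total = fixed + service.
{North, East}: R1→East 13·7=91, R2→North 4·21=84, R3→East 13·16=208, R4→East 4·14=56, R5→East 10·5=50, R6→East 7·5=35, R7→North 5·5=25. Service 549; fixed 127; total 676.
{North, South, East}: service 521 + fixed 157 = 678
{North, South}: R1→South 9·7=63, R2→North 4·21=84, R3→North 14·16=224, R4→North 10·14=140, R5→South 11·5=55, R6→South 12·5=60, R7→North 5·5=25. Service 651; fixed 62; total 713.
{South}: service 843 + fixed 30 = 873
No other subset beats 676.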